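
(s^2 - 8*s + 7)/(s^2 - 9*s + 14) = (s - 1)/(s - 2)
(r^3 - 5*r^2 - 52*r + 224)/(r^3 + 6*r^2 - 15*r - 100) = (r^2 - r - 56)/(r^2 + 10*r + 25)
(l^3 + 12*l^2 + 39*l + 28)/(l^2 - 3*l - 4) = (l^2 + 11*l + 28)/(l - 4)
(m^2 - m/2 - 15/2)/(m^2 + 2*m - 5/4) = 2*(m - 3)/(2*m - 1)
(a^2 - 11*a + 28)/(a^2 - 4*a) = (a - 7)/a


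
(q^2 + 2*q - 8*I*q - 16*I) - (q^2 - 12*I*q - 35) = 2*q + 4*I*q + 35 - 16*I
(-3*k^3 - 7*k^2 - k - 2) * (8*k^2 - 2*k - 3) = -24*k^5 - 50*k^4 + 15*k^3 + 7*k^2 + 7*k + 6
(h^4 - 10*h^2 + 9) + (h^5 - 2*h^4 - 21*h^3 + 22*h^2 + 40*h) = h^5 - h^4 - 21*h^3 + 12*h^2 + 40*h + 9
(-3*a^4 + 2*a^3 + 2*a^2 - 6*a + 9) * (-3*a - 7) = 9*a^5 + 15*a^4 - 20*a^3 + 4*a^2 + 15*a - 63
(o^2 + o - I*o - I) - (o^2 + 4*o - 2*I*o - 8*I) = -3*o + I*o + 7*I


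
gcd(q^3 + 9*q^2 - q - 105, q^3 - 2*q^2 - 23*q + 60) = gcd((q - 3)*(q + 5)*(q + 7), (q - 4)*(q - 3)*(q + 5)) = q^2 + 2*q - 15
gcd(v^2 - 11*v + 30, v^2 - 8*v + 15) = v - 5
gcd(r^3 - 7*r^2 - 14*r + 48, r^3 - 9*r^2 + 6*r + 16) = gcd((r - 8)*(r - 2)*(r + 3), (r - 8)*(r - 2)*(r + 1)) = r^2 - 10*r + 16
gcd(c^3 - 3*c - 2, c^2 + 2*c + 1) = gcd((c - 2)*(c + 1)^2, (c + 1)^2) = c^2 + 2*c + 1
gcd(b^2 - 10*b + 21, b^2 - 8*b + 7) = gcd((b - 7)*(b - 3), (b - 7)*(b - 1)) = b - 7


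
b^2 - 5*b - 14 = (b - 7)*(b + 2)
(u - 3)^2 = u^2 - 6*u + 9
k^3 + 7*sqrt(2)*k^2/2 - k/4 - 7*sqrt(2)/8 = (k - 1/2)*(k + 1/2)*(k + 7*sqrt(2)/2)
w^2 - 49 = (w - 7)*(w + 7)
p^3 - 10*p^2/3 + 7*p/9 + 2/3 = (p - 3)*(p - 2/3)*(p + 1/3)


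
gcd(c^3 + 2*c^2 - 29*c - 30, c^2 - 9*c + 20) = c - 5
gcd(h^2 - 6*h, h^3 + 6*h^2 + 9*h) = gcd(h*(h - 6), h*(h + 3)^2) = h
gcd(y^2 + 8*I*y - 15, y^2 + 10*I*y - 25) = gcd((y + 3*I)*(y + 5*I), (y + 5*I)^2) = y + 5*I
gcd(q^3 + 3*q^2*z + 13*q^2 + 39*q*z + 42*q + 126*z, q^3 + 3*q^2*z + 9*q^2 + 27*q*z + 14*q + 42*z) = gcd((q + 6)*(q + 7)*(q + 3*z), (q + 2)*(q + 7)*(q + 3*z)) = q^2 + 3*q*z + 7*q + 21*z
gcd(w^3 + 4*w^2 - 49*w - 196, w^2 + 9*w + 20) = w + 4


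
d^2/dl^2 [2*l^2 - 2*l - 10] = 4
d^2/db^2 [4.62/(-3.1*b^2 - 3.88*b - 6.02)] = (88.7964*b^2 + 111.13872*b - 4.62*(6.2*b + 3.88)*(12.4*b + 7.76) + 172.43688)/(3.1*b^2 + 3.88*b + 6.02)^3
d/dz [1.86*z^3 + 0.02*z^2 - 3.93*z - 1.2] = 5.58*z^2 + 0.04*z - 3.93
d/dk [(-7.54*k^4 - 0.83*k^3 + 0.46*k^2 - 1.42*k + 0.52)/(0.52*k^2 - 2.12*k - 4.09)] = (-7.8416*k^5 + 47.5228*k^4 + 126.8736*k^3 + 9.9473*k^2 - 4.3036*k + 6.9102)/(0.2704*k^4 - 2.2048*k^3 + 0.240800000000001*k^2 + 17.3416*k + 16.7281)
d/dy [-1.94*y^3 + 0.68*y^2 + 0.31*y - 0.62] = -5.82*y^2 + 1.36*y + 0.31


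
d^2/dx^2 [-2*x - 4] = 0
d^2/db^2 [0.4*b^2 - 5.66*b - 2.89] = 0.800000000000000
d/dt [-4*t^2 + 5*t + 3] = 5 - 8*t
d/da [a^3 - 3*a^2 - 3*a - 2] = 3*a^2 - 6*a - 3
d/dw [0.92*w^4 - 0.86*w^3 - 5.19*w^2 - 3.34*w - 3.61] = 3.68*w^3 - 2.58*w^2 - 10.38*w - 3.34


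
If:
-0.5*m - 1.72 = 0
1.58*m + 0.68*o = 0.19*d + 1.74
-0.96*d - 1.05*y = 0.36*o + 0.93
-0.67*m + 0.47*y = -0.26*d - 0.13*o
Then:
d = 8.74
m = -3.44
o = 12.99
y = -13.33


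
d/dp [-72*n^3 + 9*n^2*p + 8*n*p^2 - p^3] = 9*n^2 + 16*n*p - 3*p^2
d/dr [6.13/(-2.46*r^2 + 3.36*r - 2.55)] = (30.1596*r - 20.5968)/(2.46*r^2 - 3.36*r + 2.55)^2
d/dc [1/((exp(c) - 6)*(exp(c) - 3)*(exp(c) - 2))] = (-(exp(c) - 6)*(exp(c) - 3) - (exp(c) - 6)*(exp(c) - 2) - (exp(c) - 3)*(exp(c) - 2))*exp(c)/((exp(c) - 6)^2*(exp(c) - 3)^2*(exp(c) - 2)^2)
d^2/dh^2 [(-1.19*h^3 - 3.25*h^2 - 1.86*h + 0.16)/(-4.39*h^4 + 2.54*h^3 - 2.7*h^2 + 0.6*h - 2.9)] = (45.867598*h^9 + 375.80595*h^8 + 128.086152*h^7 - 368.417196*h^6 - 13.9505039999998*h^5 - 1011.213072*h^4 - 104.99704*h^3 + 15.2826*h^2 - 32.85156*h + 63.5282)/(84.604519*h^12 - 146.853402*h^11 + 241.071582*h^10 - 231.716564*h^9 + 356.07669*h^8 - 303.85392*h^7 + 311.48412*h^6 - 181.026*h^5 + 203.6163*h^4 - 92.4882*h^3 + 71.253*h^2 - 15.138*h + 24.389)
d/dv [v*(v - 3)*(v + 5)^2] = 4*v^3 + 21*v^2 - 10*v - 75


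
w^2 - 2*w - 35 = (w - 7)*(w + 5)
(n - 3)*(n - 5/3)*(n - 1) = n^3 - 17*n^2/3 + 29*n/3 - 5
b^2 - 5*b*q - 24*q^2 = (b - 8*q)*(b + 3*q)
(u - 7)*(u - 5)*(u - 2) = u^3 - 14*u^2 + 59*u - 70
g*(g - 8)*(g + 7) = g^3 - g^2 - 56*g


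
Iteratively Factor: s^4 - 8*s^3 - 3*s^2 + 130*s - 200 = (s - 2)*(s^3 - 6*s^2 - 15*s + 100) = (s - 2)*(s + 4)*(s^2 - 10*s + 25) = (s - 5)*(s - 2)*(s + 4)*(s - 5)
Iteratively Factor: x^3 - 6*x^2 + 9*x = (x)*(x^2 - 6*x + 9) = x*(x - 3)*(x - 3)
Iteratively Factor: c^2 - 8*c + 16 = (c - 4)*(c - 4)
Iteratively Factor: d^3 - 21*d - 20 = (d - 5)*(d^2 + 5*d + 4) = (d - 5)*(d + 4)*(d + 1)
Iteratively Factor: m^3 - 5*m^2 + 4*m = (m - 4)*(m^2 - m) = (m - 4)*(m - 1)*(m)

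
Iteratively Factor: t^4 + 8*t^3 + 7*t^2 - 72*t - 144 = (t - 3)*(t^3 + 11*t^2 + 40*t + 48) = (t - 3)*(t + 3)*(t^2 + 8*t + 16) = (t - 3)*(t + 3)*(t + 4)*(t + 4)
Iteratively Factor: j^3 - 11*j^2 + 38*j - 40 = (j - 5)*(j^2 - 6*j + 8) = (j - 5)*(j - 4)*(j - 2)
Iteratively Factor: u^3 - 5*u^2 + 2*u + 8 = (u + 1)*(u^2 - 6*u + 8) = (u - 4)*(u + 1)*(u - 2)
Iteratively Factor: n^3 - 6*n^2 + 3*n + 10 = (n + 1)*(n^2 - 7*n + 10) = (n - 2)*(n + 1)*(n - 5)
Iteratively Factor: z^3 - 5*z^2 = (z)*(z^2 - 5*z) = z^2*(z - 5)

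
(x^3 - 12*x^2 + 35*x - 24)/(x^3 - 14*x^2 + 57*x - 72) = (x - 1)/(x - 3)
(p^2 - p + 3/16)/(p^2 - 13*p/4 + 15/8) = (4*p - 1)/(2*(2*p - 5))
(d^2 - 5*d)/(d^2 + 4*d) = (d - 5)/(d + 4)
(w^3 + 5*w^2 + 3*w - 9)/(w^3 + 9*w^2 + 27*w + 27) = (w - 1)/(w + 3)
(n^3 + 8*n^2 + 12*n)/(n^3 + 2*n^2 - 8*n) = (n^2 + 8*n + 12)/(n^2 + 2*n - 8)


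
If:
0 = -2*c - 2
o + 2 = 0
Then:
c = -1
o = -2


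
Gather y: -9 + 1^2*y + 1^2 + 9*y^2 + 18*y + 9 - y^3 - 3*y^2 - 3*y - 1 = -y^3 + 6*y^2 + 16*y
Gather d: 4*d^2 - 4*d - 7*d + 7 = 4*d^2 - 11*d + 7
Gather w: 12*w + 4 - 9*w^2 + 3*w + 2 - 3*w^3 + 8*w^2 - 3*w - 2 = -3*w^3 - w^2 + 12*w + 4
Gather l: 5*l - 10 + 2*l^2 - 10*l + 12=2*l^2 - 5*l + 2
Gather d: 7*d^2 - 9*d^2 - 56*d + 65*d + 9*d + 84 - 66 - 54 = -2*d^2 + 18*d - 36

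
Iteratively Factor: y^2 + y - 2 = (y - 1)*(y + 2)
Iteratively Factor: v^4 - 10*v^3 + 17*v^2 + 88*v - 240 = (v - 4)*(v^3 - 6*v^2 - 7*v + 60) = (v - 5)*(v - 4)*(v^2 - v - 12) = (v - 5)*(v - 4)*(v + 3)*(v - 4)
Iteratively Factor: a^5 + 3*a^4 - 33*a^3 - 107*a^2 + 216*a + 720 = (a + 4)*(a^4 - a^3 - 29*a^2 + 9*a + 180) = (a - 3)*(a + 4)*(a^3 + 2*a^2 - 23*a - 60) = (a - 5)*(a - 3)*(a + 4)*(a^2 + 7*a + 12) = (a - 5)*(a - 3)*(a + 4)^2*(a + 3)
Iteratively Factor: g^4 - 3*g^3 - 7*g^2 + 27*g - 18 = (g - 2)*(g^3 - g^2 - 9*g + 9) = (g - 3)*(g - 2)*(g^2 + 2*g - 3) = (g - 3)*(g - 2)*(g + 3)*(g - 1)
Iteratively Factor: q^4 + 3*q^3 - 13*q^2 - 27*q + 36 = (q - 3)*(q^3 + 6*q^2 + 5*q - 12) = (q - 3)*(q + 3)*(q^2 + 3*q - 4) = (q - 3)*(q + 3)*(q + 4)*(q - 1)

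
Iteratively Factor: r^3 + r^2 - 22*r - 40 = (r + 4)*(r^2 - 3*r - 10) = (r - 5)*(r + 4)*(r + 2)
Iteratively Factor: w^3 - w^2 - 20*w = (w - 5)*(w^2 + 4*w) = w*(w - 5)*(w + 4)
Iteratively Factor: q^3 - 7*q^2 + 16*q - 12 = (q - 2)*(q^2 - 5*q + 6) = (q - 2)^2*(q - 3)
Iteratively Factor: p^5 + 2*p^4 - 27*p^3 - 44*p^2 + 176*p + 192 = (p - 4)*(p^4 + 6*p^3 - 3*p^2 - 56*p - 48) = (p - 4)*(p + 4)*(p^3 + 2*p^2 - 11*p - 12) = (p - 4)*(p + 4)^2*(p^2 - 2*p - 3) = (p - 4)*(p + 1)*(p + 4)^2*(p - 3)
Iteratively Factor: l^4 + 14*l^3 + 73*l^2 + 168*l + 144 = (l + 4)*(l^3 + 10*l^2 + 33*l + 36) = (l + 4)^2*(l^2 + 6*l + 9) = (l + 3)*(l + 4)^2*(l + 3)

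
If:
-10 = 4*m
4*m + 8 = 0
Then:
No Solution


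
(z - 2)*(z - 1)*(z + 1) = z^3 - 2*z^2 - z + 2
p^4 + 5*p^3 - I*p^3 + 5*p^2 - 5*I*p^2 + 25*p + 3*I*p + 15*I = (p + 5)*(p - 3*I)*(p + I)^2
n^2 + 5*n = n*(n + 5)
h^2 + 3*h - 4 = (h - 1)*(h + 4)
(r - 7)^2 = r^2 - 14*r + 49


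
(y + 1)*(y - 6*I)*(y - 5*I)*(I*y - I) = I*y^4 + 11*y^3 - 31*I*y^2 - 11*y + 30*I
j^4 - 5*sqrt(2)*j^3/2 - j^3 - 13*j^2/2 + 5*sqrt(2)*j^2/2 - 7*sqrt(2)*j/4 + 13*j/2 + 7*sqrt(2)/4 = (j - 1)*(j - 7*sqrt(2)/2)*(j + sqrt(2)/2)^2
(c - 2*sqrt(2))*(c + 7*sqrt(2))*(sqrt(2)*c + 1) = sqrt(2)*c^3 + 11*c^2 - 23*sqrt(2)*c - 28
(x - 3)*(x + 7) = x^2 + 4*x - 21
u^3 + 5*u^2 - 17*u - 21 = (u - 3)*(u + 1)*(u + 7)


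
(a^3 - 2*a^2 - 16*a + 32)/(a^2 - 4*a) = a + 2 - 8/a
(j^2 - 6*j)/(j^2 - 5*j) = (j - 6)/(j - 5)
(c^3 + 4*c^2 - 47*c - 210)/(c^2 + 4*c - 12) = (c^2 - 2*c - 35)/(c - 2)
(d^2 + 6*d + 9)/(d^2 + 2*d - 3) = (d + 3)/(d - 1)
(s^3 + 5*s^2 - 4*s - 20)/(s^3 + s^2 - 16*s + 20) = (s + 2)/(s - 2)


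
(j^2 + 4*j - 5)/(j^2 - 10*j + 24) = (j^2 + 4*j - 5)/(j^2 - 10*j + 24)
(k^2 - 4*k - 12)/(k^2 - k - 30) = (k + 2)/(k + 5)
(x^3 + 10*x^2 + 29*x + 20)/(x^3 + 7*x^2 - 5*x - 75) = (x^2 + 5*x + 4)/(x^2 + 2*x - 15)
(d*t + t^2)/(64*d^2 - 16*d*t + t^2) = t*(d + t)/(64*d^2 - 16*d*t + t^2)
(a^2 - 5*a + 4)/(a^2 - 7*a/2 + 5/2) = 2*(a - 4)/(2*a - 5)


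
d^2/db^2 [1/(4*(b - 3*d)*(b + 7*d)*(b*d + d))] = ((b + 1)^2*(b - 3*d)^2 + (b + 1)^2*(b - 3*d)*(b + 7*d) + (b + 1)^2*(b + 7*d)^2 + (b + 1)*(b - 3*d)^2*(b + 7*d) + (b + 1)*(b - 3*d)*(b + 7*d)^2 + (b - 3*d)^2*(b + 7*d)^2)/(2*d*(b + 1)^3*(b - 3*d)^3*(b + 7*d)^3)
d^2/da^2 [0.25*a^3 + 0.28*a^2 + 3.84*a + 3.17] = 1.5*a + 0.56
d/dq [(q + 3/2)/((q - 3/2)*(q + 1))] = (-4*q^2 - 12*q - 3)/(4*q^4 - 4*q^3 - 11*q^2 + 6*q + 9)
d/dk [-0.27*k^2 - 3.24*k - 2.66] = -0.54*k - 3.24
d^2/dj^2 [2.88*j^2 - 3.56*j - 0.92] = 5.76000000000000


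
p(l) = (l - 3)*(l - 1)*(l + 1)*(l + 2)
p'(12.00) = 6313.00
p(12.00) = 18018.00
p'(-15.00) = -13964.00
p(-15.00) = 52416.00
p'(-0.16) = 3.15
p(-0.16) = 5.67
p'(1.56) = -12.96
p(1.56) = -7.35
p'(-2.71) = -62.70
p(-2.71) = 25.72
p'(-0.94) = 8.19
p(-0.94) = 0.49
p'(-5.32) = -611.70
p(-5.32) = 754.16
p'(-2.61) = -54.01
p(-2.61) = 19.89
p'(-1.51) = 1.53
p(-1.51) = -2.83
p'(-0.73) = 8.07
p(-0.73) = 2.21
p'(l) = (l - 3)*(l - 1)*(l + 1) + (l - 3)*(l - 1)*(l + 2) + (l - 3)*(l + 1)*(l + 2) + (l - 1)*(l + 1)*(l + 2)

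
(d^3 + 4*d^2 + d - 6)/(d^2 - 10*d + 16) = (d^3 + 4*d^2 + d - 6)/(d^2 - 10*d + 16)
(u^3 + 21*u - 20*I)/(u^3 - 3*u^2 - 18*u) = (-u^3 - 21*u + 20*I)/(u*(-u^2 + 3*u + 18))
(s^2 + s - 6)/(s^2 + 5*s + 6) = (s - 2)/(s + 2)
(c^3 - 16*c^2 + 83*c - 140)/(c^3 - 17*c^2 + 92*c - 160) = (c - 7)/(c - 8)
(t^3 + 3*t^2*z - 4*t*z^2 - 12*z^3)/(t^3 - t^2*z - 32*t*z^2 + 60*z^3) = (-t^2 - 5*t*z - 6*z^2)/(-t^2 - t*z + 30*z^2)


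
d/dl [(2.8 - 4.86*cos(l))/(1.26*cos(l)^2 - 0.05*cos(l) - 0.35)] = (-6.1236*cos(l)^2 + 7.056*cos(l) - 1.841)*sin(l)/(1.5876*cos(l)^4 - 0.126*cos(l)^3 - 0.8795*cos(l)^2 + 0.035*cos(l) + 0.1225)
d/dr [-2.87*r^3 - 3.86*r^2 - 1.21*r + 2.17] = -8.61*r^2 - 7.72*r - 1.21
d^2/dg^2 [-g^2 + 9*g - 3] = -2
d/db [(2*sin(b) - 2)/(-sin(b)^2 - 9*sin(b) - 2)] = 2*(sin(b)^2 - 2*sin(b) - 11)*cos(b)/(sin(b)^2 + 9*sin(b) + 2)^2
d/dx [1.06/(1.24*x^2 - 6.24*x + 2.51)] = (6.6144 - 2.6288*x)/(1.24*x^2 - 6.24*x + 2.51)^2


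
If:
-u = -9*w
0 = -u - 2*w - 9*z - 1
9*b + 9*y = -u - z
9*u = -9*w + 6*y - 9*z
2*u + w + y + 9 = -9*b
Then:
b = -21011/15246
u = 846/847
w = 94/847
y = 2193/1694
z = -19/77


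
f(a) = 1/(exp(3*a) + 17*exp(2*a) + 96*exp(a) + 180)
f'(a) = (-3*exp(3*a) - 34*exp(2*a) - 96*exp(a))/(exp(3*a) + 17*exp(2*a) + 96*exp(a) + 180)^2 = (-3*exp(2*a) - 34*exp(a) - 96)*exp(a)/(exp(3*a) + 17*exp(2*a) + 96*exp(a) + 180)^2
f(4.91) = 0.00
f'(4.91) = -0.00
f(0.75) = 0.00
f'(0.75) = -0.00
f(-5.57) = 0.01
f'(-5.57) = -0.00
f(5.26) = 0.00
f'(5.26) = -0.00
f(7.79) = 0.00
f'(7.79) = -0.00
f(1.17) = 0.00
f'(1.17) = -0.00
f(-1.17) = 0.00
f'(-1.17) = -0.00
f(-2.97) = 0.01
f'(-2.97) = -0.00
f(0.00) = 0.00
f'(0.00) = 0.00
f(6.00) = 0.00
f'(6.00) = 0.00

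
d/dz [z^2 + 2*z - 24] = 2*z + 2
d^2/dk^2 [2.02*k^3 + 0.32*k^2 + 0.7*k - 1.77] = 12.12*k + 0.64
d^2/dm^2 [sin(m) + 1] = -sin(m)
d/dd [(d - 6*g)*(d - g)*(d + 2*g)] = 3*d^2 - 10*d*g - 8*g^2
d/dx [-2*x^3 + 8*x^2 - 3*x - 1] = -6*x^2 + 16*x - 3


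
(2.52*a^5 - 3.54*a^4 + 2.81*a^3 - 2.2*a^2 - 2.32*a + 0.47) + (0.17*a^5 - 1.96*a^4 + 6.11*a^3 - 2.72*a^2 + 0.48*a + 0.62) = 2.69*a^5 - 5.5*a^4 + 8.92*a^3 - 4.92*a^2 - 1.84*a + 1.09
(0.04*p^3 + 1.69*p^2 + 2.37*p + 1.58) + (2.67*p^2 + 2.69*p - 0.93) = 0.04*p^3 + 4.36*p^2 + 5.06*p + 0.65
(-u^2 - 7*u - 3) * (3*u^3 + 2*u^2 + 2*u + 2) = -3*u^5 - 23*u^4 - 25*u^3 - 22*u^2 - 20*u - 6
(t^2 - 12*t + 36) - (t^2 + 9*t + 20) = 16 - 21*t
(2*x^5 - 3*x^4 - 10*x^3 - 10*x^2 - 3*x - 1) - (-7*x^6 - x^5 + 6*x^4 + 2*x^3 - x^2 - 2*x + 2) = 7*x^6 + 3*x^5 - 9*x^4 - 12*x^3 - 9*x^2 - x - 3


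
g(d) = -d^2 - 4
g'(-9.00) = 18.00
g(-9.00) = -85.00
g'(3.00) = -6.00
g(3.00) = -13.00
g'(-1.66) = 3.32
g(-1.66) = -6.76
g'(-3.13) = 6.26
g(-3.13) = -13.80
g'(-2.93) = 5.86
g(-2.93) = -12.58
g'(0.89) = -1.78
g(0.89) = -4.79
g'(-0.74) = 1.48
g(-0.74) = -4.55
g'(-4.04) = 8.08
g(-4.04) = -20.32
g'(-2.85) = 5.70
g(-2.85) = -12.12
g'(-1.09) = 2.18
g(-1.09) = -5.19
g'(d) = -2*d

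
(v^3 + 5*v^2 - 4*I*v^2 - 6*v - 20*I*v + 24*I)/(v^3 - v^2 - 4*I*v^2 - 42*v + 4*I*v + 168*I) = (v - 1)/(v - 7)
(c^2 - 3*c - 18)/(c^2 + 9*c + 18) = (c - 6)/(c + 6)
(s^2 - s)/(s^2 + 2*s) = (s - 1)/(s + 2)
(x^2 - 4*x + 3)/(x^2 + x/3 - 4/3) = 3*(x - 3)/(3*x + 4)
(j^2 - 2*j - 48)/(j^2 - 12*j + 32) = (j + 6)/(j - 4)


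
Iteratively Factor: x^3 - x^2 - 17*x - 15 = (x + 3)*(x^2 - 4*x - 5) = (x + 1)*(x + 3)*(x - 5)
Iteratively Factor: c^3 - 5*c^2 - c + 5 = (c + 1)*(c^2 - 6*c + 5) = (c - 1)*(c + 1)*(c - 5)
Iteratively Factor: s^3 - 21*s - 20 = (s + 1)*(s^2 - s - 20) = (s + 1)*(s + 4)*(s - 5)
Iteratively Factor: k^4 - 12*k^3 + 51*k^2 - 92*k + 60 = (k - 5)*(k^3 - 7*k^2 + 16*k - 12) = (k - 5)*(k - 3)*(k^2 - 4*k + 4) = (k - 5)*(k - 3)*(k - 2)*(k - 2)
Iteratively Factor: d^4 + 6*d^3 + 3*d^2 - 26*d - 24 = (d + 1)*(d^3 + 5*d^2 - 2*d - 24) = (d + 1)*(d + 3)*(d^2 + 2*d - 8) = (d - 2)*(d + 1)*(d + 3)*(d + 4)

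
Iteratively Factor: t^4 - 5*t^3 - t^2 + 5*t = (t - 1)*(t^3 - 4*t^2 - 5*t) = (t - 1)*(t + 1)*(t^2 - 5*t) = (t - 5)*(t - 1)*(t + 1)*(t)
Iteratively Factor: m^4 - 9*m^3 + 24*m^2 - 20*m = (m)*(m^3 - 9*m^2 + 24*m - 20) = m*(m - 2)*(m^2 - 7*m + 10) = m*(m - 2)^2*(m - 5)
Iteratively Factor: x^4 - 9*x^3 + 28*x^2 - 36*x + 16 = (x - 1)*(x^3 - 8*x^2 + 20*x - 16) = (x - 4)*(x - 1)*(x^2 - 4*x + 4) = (x - 4)*(x - 2)*(x - 1)*(x - 2)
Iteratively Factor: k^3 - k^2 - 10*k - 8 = (k - 4)*(k^2 + 3*k + 2) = (k - 4)*(k + 1)*(k + 2)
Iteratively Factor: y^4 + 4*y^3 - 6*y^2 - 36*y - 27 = (y + 1)*(y^3 + 3*y^2 - 9*y - 27) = (y + 1)*(y + 3)*(y^2 - 9) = (y + 1)*(y + 3)^2*(y - 3)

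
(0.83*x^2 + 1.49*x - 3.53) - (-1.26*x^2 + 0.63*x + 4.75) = 2.09*x^2 + 0.86*x - 8.28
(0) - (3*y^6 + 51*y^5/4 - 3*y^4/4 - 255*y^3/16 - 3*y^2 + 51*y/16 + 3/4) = -3*y^6 - 51*y^5/4 + 3*y^4/4 + 255*y^3/16 + 3*y^2 - 51*y/16 - 3/4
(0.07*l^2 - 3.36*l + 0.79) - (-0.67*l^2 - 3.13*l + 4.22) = 0.74*l^2 - 0.23*l - 3.43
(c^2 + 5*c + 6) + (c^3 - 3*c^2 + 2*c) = c^3 - 2*c^2 + 7*c + 6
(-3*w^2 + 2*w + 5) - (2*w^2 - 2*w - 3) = -5*w^2 + 4*w + 8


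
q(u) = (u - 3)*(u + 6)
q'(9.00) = 21.00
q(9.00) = 90.00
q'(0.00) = 3.00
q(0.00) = -18.00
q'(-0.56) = 1.88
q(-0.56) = -19.37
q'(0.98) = 4.96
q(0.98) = -14.10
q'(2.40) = 7.80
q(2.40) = -5.04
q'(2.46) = 7.92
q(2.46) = -4.57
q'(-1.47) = 0.06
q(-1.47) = -20.25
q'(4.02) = 11.04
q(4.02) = 10.22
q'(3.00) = 9.00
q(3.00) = 0.00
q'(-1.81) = -0.62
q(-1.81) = -20.15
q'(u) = 2*u + 3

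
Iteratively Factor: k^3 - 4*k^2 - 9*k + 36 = (k - 3)*(k^2 - k - 12) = (k - 4)*(k - 3)*(k + 3)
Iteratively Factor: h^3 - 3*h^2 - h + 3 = (h - 1)*(h^2 - 2*h - 3) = (h - 3)*(h - 1)*(h + 1)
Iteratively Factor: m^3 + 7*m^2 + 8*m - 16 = (m + 4)*(m^2 + 3*m - 4) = (m - 1)*(m + 4)*(m + 4)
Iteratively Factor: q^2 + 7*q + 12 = (q + 4)*(q + 3)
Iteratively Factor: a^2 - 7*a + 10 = (a - 2)*(a - 5)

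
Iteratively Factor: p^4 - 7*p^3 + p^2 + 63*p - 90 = (p - 3)*(p^3 - 4*p^2 - 11*p + 30) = (p - 3)*(p - 2)*(p^2 - 2*p - 15) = (p - 5)*(p - 3)*(p - 2)*(p + 3)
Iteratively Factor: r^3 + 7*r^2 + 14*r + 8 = (r + 1)*(r^2 + 6*r + 8) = (r + 1)*(r + 2)*(r + 4)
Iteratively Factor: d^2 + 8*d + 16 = (d + 4)*(d + 4)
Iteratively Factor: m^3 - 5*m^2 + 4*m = (m - 1)*(m^2 - 4*m) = (m - 4)*(m - 1)*(m)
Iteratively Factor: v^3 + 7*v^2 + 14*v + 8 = (v + 1)*(v^2 + 6*v + 8) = (v + 1)*(v + 2)*(v + 4)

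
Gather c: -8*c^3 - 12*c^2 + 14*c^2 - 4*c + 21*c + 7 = -8*c^3 + 2*c^2 + 17*c + 7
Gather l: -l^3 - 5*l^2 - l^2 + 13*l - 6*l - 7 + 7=-l^3 - 6*l^2 + 7*l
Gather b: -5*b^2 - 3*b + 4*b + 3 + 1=-5*b^2 + b + 4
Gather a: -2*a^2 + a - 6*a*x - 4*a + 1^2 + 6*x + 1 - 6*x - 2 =-2*a^2 + a*(-6*x - 3)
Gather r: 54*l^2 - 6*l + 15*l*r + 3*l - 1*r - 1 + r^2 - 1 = 54*l^2 - 3*l + r^2 + r*(15*l - 1) - 2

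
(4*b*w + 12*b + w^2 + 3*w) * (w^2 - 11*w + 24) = 4*b*w^3 - 32*b*w^2 - 36*b*w + 288*b + w^4 - 8*w^3 - 9*w^2 + 72*w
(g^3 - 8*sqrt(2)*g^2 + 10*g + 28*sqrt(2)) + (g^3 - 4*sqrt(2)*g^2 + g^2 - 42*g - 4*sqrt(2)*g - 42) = 2*g^3 - 12*sqrt(2)*g^2 + g^2 - 32*g - 4*sqrt(2)*g - 42 + 28*sqrt(2)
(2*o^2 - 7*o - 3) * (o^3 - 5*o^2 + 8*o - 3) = 2*o^5 - 17*o^4 + 48*o^3 - 47*o^2 - 3*o + 9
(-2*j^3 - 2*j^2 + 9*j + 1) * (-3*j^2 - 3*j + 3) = 6*j^5 + 12*j^4 - 27*j^3 - 36*j^2 + 24*j + 3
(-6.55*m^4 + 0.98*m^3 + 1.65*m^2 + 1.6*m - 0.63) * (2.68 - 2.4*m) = 15.72*m^5 - 19.906*m^4 - 1.3336*m^3 + 0.582*m^2 + 5.8*m - 1.6884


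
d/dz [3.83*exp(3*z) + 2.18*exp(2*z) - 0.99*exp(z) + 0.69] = (11.49*exp(2*z) + 4.36*exp(z) - 0.99)*exp(z)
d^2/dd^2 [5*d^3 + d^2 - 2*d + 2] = 30*d + 2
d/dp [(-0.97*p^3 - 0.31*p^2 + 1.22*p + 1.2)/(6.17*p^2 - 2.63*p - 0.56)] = (-5.9849*p^4 + 5.1022*p^3 - 5.0825*p^2 - 14.4608*p + 2.4728)/(38.0689*p^4 - 32.4542*p^3 + 0.00649999999999817*p^2 + 2.9456*p + 0.3136)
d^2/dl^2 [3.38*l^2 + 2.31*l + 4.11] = 6.76000000000000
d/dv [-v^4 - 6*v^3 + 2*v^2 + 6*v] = -4*v^3 - 18*v^2 + 4*v + 6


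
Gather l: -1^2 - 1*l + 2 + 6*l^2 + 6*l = 6*l^2 + 5*l + 1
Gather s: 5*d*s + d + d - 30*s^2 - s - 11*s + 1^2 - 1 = 2*d - 30*s^2 + s*(5*d - 12)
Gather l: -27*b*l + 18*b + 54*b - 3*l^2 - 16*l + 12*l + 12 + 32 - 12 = 72*b - 3*l^2 + l*(-27*b - 4) + 32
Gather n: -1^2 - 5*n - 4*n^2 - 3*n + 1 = -4*n^2 - 8*n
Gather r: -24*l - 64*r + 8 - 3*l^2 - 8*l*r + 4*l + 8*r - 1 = -3*l^2 - 20*l + r*(-8*l - 56) + 7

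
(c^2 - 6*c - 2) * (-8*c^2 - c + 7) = -8*c^4 + 47*c^3 + 29*c^2 - 40*c - 14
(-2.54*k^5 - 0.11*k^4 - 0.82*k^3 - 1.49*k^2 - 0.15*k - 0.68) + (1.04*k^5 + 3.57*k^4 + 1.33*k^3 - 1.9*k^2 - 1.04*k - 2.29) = -1.5*k^5 + 3.46*k^4 + 0.51*k^3 - 3.39*k^2 - 1.19*k - 2.97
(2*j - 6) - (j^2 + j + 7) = -j^2 + j - 13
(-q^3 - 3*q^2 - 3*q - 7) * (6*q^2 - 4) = -6*q^5 - 18*q^4 - 14*q^3 - 30*q^2 + 12*q + 28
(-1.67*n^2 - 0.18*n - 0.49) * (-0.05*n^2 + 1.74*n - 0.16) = 0.0835*n^4 - 2.8968*n^3 - 0.0215*n^2 - 0.8238*n + 0.0784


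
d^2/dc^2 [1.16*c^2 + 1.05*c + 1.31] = 2.32000000000000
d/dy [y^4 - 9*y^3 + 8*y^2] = y*(4*y^2 - 27*y + 16)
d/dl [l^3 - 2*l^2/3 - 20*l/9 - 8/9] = 3*l^2 - 4*l/3 - 20/9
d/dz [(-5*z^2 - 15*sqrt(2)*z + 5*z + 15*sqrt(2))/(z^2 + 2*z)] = 15*(-z^2 + sqrt(2)*z^2 - 2*sqrt(2)*z - 2*sqrt(2))/(z^2*(z^2 + 4*z + 4))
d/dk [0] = 0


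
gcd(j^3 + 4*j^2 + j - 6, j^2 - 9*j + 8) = j - 1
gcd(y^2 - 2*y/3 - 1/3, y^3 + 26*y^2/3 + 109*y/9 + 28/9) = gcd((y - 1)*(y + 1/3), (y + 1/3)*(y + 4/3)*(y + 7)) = y + 1/3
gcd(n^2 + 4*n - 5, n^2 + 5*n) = n + 5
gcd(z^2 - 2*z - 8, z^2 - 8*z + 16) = z - 4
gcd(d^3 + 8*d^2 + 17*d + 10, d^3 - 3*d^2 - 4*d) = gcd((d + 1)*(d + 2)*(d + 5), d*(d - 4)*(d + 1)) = d + 1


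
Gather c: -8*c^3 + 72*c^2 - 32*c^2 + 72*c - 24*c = -8*c^3 + 40*c^2 + 48*c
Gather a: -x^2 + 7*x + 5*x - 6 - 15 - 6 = -x^2 + 12*x - 27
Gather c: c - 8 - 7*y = c - 7*y - 8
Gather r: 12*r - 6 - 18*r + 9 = 3 - 6*r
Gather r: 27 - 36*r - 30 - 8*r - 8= -44*r - 11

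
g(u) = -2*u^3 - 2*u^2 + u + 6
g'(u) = -6*u^2 - 4*u + 1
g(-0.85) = 4.93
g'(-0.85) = 0.07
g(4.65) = -233.68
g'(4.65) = -147.34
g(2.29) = -26.22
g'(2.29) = -39.62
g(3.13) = -71.79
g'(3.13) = -70.30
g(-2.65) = 26.52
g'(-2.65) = -30.54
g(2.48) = -34.33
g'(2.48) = -45.82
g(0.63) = 5.34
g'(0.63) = -3.90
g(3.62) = -111.46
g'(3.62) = -92.11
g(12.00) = -3726.00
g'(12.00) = -911.00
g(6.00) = -492.00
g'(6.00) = -239.00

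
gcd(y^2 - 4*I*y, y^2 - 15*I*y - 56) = 1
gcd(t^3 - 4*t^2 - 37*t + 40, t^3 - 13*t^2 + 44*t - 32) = t^2 - 9*t + 8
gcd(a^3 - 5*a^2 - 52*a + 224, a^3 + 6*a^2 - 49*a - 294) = a + 7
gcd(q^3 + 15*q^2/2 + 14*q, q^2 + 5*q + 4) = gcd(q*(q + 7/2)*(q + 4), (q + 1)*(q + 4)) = q + 4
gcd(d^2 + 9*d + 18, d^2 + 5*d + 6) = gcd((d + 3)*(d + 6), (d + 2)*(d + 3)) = d + 3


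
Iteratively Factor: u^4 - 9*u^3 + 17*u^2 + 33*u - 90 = (u - 3)*(u^3 - 6*u^2 - u + 30) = (u - 3)^2*(u^2 - 3*u - 10) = (u - 5)*(u - 3)^2*(u + 2)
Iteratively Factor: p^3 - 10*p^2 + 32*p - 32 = (p - 4)*(p^2 - 6*p + 8) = (p - 4)^2*(p - 2)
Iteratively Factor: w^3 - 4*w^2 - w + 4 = (w + 1)*(w^2 - 5*w + 4) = (w - 1)*(w + 1)*(w - 4)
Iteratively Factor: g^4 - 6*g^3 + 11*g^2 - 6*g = (g - 2)*(g^3 - 4*g^2 + 3*g) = (g - 2)*(g - 1)*(g^2 - 3*g) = (g - 3)*(g - 2)*(g - 1)*(g)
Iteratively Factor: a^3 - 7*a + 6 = (a + 3)*(a^2 - 3*a + 2) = (a - 1)*(a + 3)*(a - 2)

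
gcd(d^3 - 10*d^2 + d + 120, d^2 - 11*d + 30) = d - 5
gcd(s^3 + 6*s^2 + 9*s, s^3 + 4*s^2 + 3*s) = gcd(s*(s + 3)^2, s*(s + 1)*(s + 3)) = s^2 + 3*s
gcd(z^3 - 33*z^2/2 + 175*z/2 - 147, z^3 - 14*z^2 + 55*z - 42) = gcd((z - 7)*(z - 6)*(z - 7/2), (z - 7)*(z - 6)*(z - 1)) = z^2 - 13*z + 42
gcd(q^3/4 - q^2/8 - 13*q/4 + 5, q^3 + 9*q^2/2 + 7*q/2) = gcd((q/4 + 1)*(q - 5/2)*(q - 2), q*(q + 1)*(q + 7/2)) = 1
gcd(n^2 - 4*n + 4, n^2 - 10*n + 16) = n - 2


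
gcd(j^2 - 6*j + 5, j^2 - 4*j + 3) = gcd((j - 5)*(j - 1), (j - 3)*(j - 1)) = j - 1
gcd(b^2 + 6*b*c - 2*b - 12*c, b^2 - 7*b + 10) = b - 2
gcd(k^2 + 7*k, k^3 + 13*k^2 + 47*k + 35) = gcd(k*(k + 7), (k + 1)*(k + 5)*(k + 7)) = k + 7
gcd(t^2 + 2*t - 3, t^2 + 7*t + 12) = t + 3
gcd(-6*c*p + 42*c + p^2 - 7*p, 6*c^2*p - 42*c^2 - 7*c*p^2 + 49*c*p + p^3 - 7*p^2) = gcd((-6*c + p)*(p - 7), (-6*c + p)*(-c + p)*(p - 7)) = -6*c*p + 42*c + p^2 - 7*p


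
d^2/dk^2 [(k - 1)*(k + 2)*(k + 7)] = 6*k + 16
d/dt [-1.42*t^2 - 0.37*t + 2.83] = -2.84*t - 0.37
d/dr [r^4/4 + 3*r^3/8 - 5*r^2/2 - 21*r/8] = r^3 + 9*r^2/8 - 5*r - 21/8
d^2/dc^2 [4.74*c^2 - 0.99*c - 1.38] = 9.48000000000000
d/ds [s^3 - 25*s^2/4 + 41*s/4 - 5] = 3*s^2 - 25*s/2 + 41/4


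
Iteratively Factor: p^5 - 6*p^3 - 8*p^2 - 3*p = (p + 1)*(p^4 - p^3 - 5*p^2 - 3*p) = p*(p + 1)*(p^3 - p^2 - 5*p - 3) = p*(p + 1)^2*(p^2 - 2*p - 3) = p*(p + 1)^3*(p - 3)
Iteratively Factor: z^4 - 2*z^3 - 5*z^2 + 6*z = (z)*(z^3 - 2*z^2 - 5*z + 6) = z*(z + 2)*(z^2 - 4*z + 3) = z*(z - 3)*(z + 2)*(z - 1)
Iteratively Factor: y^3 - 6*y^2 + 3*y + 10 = (y + 1)*(y^2 - 7*y + 10) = (y - 5)*(y + 1)*(y - 2)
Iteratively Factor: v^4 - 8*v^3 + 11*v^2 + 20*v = (v)*(v^3 - 8*v^2 + 11*v + 20) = v*(v - 4)*(v^2 - 4*v - 5) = v*(v - 4)*(v + 1)*(v - 5)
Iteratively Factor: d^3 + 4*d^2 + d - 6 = (d + 3)*(d^2 + d - 2) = (d + 2)*(d + 3)*(d - 1)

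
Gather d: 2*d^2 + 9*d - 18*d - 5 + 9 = 2*d^2 - 9*d + 4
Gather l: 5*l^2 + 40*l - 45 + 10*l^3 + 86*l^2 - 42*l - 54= 10*l^3 + 91*l^2 - 2*l - 99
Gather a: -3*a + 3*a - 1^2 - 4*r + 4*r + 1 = 0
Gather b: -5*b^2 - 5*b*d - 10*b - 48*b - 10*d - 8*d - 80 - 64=-5*b^2 + b*(-5*d - 58) - 18*d - 144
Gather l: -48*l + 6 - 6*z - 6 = -48*l - 6*z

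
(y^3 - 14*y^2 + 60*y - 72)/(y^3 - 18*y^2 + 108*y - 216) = (y - 2)/(y - 6)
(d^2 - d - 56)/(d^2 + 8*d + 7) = (d - 8)/(d + 1)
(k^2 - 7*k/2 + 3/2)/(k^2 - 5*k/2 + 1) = (k - 3)/(k - 2)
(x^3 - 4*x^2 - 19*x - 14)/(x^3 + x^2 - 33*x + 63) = (x^3 - 4*x^2 - 19*x - 14)/(x^3 + x^2 - 33*x + 63)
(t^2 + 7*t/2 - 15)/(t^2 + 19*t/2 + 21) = (2*t - 5)/(2*t + 7)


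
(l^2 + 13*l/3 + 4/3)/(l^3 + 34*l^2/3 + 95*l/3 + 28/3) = 1/(l + 7)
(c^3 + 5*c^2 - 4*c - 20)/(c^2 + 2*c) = c + 3 - 10/c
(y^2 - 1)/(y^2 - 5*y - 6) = (y - 1)/(y - 6)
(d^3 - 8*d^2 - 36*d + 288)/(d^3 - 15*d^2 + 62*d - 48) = (d + 6)/(d - 1)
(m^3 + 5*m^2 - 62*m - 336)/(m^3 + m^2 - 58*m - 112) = (m + 6)/(m + 2)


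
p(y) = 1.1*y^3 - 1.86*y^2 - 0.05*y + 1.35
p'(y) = 3.3*y^2 - 3.72*y - 0.05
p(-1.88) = -12.44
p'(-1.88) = 18.61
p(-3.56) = -71.67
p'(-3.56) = 55.02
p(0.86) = 0.63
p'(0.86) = -0.81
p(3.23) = 18.85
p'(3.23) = 22.36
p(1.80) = 1.65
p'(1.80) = 3.95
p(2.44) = 6.13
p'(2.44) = 10.52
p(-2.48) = -26.74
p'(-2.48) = 29.47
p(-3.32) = -59.24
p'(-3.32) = 48.67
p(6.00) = 171.69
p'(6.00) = 96.43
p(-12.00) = -2166.69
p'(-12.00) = 519.79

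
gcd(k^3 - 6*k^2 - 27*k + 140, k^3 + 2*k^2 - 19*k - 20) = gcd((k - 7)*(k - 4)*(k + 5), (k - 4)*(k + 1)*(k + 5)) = k^2 + k - 20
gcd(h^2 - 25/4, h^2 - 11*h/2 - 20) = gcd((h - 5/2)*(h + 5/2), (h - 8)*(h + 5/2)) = h + 5/2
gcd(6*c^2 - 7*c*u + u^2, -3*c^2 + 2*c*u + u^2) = -c + u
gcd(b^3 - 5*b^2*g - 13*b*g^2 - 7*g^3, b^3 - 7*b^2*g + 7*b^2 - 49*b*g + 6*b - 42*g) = b - 7*g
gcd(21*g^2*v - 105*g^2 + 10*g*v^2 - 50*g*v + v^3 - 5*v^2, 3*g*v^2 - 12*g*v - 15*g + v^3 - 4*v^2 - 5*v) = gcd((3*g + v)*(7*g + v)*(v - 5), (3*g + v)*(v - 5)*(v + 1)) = 3*g*v - 15*g + v^2 - 5*v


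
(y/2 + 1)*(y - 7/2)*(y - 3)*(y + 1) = y^4/2 - 7*y^3/4 - 7*y^2/2 + 37*y/4 + 21/2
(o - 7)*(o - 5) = o^2 - 12*o + 35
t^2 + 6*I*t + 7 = (t - I)*(t + 7*I)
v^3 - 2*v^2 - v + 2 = (v - 2)*(v - 1)*(v + 1)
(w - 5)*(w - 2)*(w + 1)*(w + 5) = w^4 - w^3 - 27*w^2 + 25*w + 50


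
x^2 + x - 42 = (x - 6)*(x + 7)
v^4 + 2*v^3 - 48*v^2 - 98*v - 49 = (v - 7)*(v + 1)^2*(v + 7)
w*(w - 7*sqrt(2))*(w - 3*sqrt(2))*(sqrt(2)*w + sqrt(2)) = sqrt(2)*w^4 - 20*w^3 + sqrt(2)*w^3 - 20*w^2 + 42*sqrt(2)*w^2 + 42*sqrt(2)*w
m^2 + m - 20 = (m - 4)*(m + 5)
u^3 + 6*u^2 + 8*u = u*(u + 2)*(u + 4)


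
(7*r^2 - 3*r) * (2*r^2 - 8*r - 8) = 14*r^4 - 62*r^3 - 32*r^2 + 24*r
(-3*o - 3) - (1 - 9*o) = 6*o - 4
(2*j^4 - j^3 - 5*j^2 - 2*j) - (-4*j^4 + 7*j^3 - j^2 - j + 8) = 6*j^4 - 8*j^3 - 4*j^2 - j - 8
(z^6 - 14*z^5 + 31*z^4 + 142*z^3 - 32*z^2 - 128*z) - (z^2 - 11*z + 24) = z^6 - 14*z^5 + 31*z^4 + 142*z^3 - 33*z^2 - 117*z - 24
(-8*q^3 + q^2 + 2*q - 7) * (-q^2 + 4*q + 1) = 8*q^5 - 33*q^4 - 6*q^3 + 16*q^2 - 26*q - 7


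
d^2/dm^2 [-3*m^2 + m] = -6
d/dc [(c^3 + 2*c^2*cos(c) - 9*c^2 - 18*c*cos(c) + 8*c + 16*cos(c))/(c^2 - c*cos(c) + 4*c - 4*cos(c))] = (-3*c^4*sin(c) + c^4 + 15*c^3*sin(c) - 2*c^3*cos(c) + 8*c^3 + 84*c^2*sin(c) - 2*c^2*cos(c)^2 + 23*c^2*cos(c) - 44*c^2 - 96*c*sin(c) - 16*c*cos(c)^2 + 40*c*cos(c) + 88*cos(c)^2 - 96*cos(c))/((c + 4)^2*(c - cos(c))^2)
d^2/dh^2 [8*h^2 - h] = 16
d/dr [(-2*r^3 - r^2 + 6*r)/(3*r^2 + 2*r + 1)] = 2*(-3*r^4 - 4*r^3 - 13*r^2 - r + 3)/(9*r^4 + 12*r^3 + 10*r^2 + 4*r + 1)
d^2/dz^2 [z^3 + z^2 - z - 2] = 6*z + 2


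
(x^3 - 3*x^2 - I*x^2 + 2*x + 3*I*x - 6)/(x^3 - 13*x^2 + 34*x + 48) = (x^3 - x^2*(3 + I) + x*(2 + 3*I) - 6)/(x^3 - 13*x^2 + 34*x + 48)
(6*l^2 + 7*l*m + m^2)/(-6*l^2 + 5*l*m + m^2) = (-l - m)/(l - m)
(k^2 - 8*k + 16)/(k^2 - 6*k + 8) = (k - 4)/(k - 2)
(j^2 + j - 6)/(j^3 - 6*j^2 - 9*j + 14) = (j^2 + j - 6)/(j^3 - 6*j^2 - 9*j + 14)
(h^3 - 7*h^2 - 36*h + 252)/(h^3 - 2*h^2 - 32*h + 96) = (h^2 - 13*h + 42)/(h^2 - 8*h + 16)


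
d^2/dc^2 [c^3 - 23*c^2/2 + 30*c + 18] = 6*c - 23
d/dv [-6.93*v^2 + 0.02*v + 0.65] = 0.02 - 13.86*v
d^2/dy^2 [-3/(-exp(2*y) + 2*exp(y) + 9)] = 6*((1 - 2*exp(y))*(-exp(2*y) + 2*exp(y) + 9) - 4*(1 - exp(y))^2*exp(y))*exp(y)/(-exp(2*y) + 2*exp(y) + 9)^3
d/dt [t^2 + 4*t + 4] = 2*t + 4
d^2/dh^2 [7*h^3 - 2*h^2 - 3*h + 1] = 42*h - 4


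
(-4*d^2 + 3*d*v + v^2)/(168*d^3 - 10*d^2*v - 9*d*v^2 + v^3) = (-d + v)/(42*d^2 - 13*d*v + v^2)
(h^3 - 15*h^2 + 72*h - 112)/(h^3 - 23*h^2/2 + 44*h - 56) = 2*(h - 7)/(2*h - 7)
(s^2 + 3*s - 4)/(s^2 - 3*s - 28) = (s - 1)/(s - 7)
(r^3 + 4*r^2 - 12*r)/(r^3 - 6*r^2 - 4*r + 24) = r*(r + 6)/(r^2 - 4*r - 12)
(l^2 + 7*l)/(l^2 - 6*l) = (l + 7)/(l - 6)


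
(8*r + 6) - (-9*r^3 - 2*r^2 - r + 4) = 9*r^3 + 2*r^2 + 9*r + 2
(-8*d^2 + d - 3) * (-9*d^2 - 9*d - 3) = 72*d^4 + 63*d^3 + 42*d^2 + 24*d + 9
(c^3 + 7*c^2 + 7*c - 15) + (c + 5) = c^3 + 7*c^2 + 8*c - 10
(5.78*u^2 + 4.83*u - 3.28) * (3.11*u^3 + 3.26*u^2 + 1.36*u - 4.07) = 17.9758*u^5 + 33.8641*u^4 + 13.4058*u^3 - 27.6486*u^2 - 24.1189*u + 13.3496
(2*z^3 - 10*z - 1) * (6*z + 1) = 12*z^4 + 2*z^3 - 60*z^2 - 16*z - 1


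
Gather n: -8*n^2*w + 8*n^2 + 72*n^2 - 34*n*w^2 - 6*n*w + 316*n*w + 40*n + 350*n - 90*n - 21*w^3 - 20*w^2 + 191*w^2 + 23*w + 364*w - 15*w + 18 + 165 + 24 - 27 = n^2*(80 - 8*w) + n*(-34*w^2 + 310*w + 300) - 21*w^3 + 171*w^2 + 372*w + 180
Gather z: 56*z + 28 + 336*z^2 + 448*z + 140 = 336*z^2 + 504*z + 168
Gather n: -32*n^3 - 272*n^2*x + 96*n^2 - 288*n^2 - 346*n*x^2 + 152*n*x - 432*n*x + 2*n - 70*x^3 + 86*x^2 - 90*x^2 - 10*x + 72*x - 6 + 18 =-32*n^3 + n^2*(-272*x - 192) + n*(-346*x^2 - 280*x + 2) - 70*x^3 - 4*x^2 + 62*x + 12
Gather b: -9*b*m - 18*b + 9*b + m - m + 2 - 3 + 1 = b*(-9*m - 9)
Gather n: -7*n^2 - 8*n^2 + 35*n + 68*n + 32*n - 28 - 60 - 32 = -15*n^2 + 135*n - 120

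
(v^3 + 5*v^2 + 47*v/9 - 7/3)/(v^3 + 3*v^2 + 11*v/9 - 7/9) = (v + 3)/(v + 1)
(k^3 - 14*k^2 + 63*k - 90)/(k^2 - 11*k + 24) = (k^2 - 11*k + 30)/(k - 8)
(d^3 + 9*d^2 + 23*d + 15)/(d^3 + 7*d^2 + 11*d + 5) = (d + 3)/(d + 1)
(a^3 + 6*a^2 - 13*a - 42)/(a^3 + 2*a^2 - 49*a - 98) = (a - 3)/(a - 7)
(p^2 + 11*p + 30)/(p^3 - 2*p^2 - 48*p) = (p + 5)/(p*(p - 8))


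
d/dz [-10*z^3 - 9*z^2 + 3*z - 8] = -30*z^2 - 18*z + 3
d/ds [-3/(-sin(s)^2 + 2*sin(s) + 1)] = 6*(1 - sin(s))*cos(s)/(2*sin(s) + cos(s)^2)^2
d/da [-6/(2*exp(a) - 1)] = 12*exp(a)/(2*exp(a) - 1)^2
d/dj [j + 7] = 1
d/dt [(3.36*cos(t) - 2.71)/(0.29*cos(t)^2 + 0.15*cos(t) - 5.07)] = (0.9744*cos(t)^2 - 1.5718*cos(t) + 16.6287)*sin(t)/(0.0841*cos(t)^4 + 0.087*cos(t)^3 - 2.9181*cos(t)^2 - 1.521*cos(t) + 25.7049)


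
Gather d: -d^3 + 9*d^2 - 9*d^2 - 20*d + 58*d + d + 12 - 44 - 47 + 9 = -d^3 + 39*d - 70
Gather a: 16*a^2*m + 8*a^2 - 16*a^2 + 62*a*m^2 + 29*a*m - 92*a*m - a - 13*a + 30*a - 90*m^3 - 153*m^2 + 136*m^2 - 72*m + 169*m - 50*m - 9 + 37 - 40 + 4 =a^2*(16*m - 8) + a*(62*m^2 - 63*m + 16) - 90*m^3 - 17*m^2 + 47*m - 8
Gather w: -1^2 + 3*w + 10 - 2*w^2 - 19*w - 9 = -2*w^2 - 16*w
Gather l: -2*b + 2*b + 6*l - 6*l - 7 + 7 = 0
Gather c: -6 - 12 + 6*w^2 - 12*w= 6*w^2 - 12*w - 18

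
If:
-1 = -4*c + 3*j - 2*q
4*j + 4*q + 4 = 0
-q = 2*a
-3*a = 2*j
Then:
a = 2/7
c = 3/14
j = -3/7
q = -4/7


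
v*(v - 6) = v^2 - 6*v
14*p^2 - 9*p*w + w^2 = (-7*p + w)*(-2*p + w)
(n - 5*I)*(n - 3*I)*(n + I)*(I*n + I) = I*n^4 + 7*n^3 + I*n^3 + 7*n^2 - 7*I*n^2 + 15*n - 7*I*n + 15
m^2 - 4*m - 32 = (m - 8)*(m + 4)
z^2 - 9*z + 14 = (z - 7)*(z - 2)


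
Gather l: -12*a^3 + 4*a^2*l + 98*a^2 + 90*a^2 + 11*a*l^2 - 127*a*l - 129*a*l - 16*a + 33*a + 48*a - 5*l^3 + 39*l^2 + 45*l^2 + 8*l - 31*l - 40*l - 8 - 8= -12*a^3 + 188*a^2 + 65*a - 5*l^3 + l^2*(11*a + 84) + l*(4*a^2 - 256*a - 63) - 16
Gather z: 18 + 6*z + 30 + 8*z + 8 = 14*z + 56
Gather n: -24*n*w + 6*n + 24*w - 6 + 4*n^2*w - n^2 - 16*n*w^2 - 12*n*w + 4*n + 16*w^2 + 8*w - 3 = n^2*(4*w - 1) + n*(-16*w^2 - 36*w + 10) + 16*w^2 + 32*w - 9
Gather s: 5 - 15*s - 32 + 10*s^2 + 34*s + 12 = 10*s^2 + 19*s - 15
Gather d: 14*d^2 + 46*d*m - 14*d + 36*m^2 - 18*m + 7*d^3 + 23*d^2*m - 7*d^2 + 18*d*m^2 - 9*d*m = 7*d^3 + d^2*(23*m + 7) + d*(18*m^2 + 37*m - 14) + 36*m^2 - 18*m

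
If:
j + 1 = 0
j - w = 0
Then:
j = -1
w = -1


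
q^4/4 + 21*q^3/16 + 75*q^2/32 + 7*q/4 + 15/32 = (q/2 + 1/2)^2*(q + 3/4)*(q + 5/2)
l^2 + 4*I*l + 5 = (l - I)*(l + 5*I)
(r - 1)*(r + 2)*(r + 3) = r^3 + 4*r^2 + r - 6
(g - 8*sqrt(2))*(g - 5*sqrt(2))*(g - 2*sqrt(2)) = g^3 - 15*sqrt(2)*g^2 + 132*g - 160*sqrt(2)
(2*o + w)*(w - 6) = 2*o*w - 12*o + w^2 - 6*w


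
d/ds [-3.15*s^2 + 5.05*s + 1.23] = 5.05 - 6.3*s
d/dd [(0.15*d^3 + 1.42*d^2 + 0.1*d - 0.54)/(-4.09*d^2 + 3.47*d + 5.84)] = (-0.6135*d^4 + 1.041*d^3 + 7.9644*d^2 + 12.1684*d + 2.4578)/(16.7281*d^4 - 28.3846*d^3 - 35.7303*d^2 + 40.5296*d + 34.1056)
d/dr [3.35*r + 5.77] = 3.35000000000000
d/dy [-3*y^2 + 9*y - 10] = 9 - 6*y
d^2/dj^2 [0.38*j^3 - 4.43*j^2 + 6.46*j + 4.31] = 2.28*j - 8.86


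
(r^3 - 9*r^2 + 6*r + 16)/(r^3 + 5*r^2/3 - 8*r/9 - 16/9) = 9*(r^3 - 9*r^2 + 6*r + 16)/(9*r^3 + 15*r^2 - 8*r - 16)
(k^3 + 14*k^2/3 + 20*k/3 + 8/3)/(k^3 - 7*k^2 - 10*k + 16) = (3*k^2 + 8*k + 4)/(3*(k^2 - 9*k + 8))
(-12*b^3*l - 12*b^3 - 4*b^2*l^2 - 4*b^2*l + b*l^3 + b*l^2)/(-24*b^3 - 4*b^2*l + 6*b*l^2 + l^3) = b*(6*b*l + 6*b - l^2 - l)/(12*b^2 - 4*b*l - l^2)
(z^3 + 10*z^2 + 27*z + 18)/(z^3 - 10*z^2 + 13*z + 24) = (z^2 + 9*z + 18)/(z^2 - 11*z + 24)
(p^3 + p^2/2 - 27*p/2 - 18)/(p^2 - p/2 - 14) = (2*p^2 + 9*p + 9)/(2*p + 7)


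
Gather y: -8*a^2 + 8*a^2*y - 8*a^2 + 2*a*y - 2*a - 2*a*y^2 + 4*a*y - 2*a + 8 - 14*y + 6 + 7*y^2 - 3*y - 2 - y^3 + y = -16*a^2 - 4*a - y^3 + y^2*(7 - 2*a) + y*(8*a^2 + 6*a - 16) + 12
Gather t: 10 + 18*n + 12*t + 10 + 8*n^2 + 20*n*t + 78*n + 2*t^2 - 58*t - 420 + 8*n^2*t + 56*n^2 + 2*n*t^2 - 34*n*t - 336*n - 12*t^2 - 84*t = 64*n^2 - 240*n + t^2*(2*n - 10) + t*(8*n^2 - 14*n - 130) - 400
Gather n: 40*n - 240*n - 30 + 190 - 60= 100 - 200*n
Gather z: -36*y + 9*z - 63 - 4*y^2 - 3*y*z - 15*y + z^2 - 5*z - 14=-4*y^2 - 51*y + z^2 + z*(4 - 3*y) - 77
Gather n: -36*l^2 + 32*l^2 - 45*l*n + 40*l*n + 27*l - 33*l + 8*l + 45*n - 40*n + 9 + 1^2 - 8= -4*l^2 + 2*l + n*(5 - 5*l) + 2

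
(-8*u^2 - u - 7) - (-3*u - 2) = -8*u^2 + 2*u - 5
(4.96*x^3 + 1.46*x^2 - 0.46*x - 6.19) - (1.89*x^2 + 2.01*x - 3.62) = 4.96*x^3 - 0.43*x^2 - 2.47*x - 2.57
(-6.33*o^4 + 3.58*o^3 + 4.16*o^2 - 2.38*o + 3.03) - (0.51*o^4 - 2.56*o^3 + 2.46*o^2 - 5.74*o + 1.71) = -6.84*o^4 + 6.14*o^3 + 1.7*o^2 + 3.36*o + 1.32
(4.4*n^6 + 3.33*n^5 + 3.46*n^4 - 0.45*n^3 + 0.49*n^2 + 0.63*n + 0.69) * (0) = 0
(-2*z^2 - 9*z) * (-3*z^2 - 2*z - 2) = 6*z^4 + 31*z^3 + 22*z^2 + 18*z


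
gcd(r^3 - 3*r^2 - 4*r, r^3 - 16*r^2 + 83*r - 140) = r - 4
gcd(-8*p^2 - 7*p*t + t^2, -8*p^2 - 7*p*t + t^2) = 8*p^2 + 7*p*t - t^2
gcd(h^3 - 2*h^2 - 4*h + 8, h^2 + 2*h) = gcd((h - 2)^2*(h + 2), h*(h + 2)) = h + 2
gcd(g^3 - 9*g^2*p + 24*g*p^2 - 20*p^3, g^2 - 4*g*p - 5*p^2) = -g + 5*p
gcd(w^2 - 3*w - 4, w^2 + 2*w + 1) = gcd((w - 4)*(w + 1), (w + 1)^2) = w + 1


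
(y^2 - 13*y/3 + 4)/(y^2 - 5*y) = (y^2 - 13*y/3 + 4)/(y*(y - 5))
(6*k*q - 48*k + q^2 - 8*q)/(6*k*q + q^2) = (q - 8)/q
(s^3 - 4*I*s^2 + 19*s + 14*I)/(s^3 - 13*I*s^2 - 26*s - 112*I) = (s + I)/(s - 8*I)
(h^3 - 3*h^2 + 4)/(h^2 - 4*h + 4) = h + 1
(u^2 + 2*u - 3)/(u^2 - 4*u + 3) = (u + 3)/(u - 3)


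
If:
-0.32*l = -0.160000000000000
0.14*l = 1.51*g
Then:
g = 0.05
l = 0.50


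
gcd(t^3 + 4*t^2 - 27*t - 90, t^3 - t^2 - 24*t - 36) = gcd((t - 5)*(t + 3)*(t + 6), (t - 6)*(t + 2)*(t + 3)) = t + 3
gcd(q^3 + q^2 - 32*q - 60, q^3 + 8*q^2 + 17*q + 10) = q^2 + 7*q + 10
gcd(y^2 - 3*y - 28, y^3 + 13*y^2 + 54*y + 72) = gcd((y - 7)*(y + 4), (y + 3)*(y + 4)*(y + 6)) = y + 4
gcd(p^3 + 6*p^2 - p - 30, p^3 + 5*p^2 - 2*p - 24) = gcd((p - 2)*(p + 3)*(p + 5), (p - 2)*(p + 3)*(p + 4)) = p^2 + p - 6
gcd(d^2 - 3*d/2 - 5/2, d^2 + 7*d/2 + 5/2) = d + 1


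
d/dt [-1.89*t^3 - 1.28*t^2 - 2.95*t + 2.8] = -5.67*t^2 - 2.56*t - 2.95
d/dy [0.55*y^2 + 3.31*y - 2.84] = 1.1*y + 3.31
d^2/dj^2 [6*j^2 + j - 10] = 12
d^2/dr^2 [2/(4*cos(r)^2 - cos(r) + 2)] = 2*(64*sin(r)^4 - sin(r)^2 + 17*cos(r) - 3*cos(3*r) - 49)/(4*sin(r)^2 + cos(r) - 6)^3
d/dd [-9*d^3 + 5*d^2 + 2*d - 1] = -27*d^2 + 10*d + 2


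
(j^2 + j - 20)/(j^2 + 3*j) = (j^2 + j - 20)/(j*(j + 3))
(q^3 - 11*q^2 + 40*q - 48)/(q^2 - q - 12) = (q^2 - 7*q + 12)/(q + 3)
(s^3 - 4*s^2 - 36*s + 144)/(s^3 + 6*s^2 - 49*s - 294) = (s^2 - 10*s + 24)/(s^2 - 49)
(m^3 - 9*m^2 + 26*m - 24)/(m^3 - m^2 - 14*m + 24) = (m - 4)/(m + 4)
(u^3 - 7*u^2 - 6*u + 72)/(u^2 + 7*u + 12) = (u^2 - 10*u + 24)/(u + 4)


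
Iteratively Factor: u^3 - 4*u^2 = (u)*(u^2 - 4*u) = u^2*(u - 4)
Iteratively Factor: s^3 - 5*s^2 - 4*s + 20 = (s - 2)*(s^2 - 3*s - 10) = (s - 5)*(s - 2)*(s + 2)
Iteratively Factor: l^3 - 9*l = (l)*(l^2 - 9) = l*(l - 3)*(l + 3)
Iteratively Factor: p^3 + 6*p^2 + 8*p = (p + 2)*(p^2 + 4*p) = (p + 2)*(p + 4)*(p)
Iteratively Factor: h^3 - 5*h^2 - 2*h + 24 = (h - 3)*(h^2 - 2*h - 8) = (h - 4)*(h - 3)*(h + 2)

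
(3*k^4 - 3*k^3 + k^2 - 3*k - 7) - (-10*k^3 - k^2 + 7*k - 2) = 3*k^4 + 7*k^3 + 2*k^2 - 10*k - 5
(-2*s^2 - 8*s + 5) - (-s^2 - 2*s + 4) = -s^2 - 6*s + 1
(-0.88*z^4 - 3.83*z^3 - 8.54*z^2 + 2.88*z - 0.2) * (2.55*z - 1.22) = -2.244*z^5 - 8.6929*z^4 - 17.1044*z^3 + 17.7628*z^2 - 4.0236*z + 0.244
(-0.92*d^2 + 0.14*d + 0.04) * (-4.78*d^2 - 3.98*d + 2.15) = 4.3976*d^4 + 2.9924*d^3 - 2.7264*d^2 + 0.1418*d + 0.086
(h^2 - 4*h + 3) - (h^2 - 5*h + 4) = h - 1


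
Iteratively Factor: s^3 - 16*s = (s - 4)*(s^2 + 4*s) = (s - 4)*(s + 4)*(s)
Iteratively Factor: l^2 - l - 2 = (l + 1)*(l - 2)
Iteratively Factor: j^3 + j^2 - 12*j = (j)*(j^2 + j - 12) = j*(j - 3)*(j + 4)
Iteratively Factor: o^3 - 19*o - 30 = (o + 3)*(o^2 - 3*o - 10) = (o + 2)*(o + 3)*(o - 5)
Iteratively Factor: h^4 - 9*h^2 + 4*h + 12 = (h + 1)*(h^3 - h^2 - 8*h + 12) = (h + 1)*(h + 3)*(h^2 - 4*h + 4) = (h - 2)*(h + 1)*(h + 3)*(h - 2)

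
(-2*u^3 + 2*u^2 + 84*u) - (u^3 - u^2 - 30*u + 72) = -3*u^3 + 3*u^2 + 114*u - 72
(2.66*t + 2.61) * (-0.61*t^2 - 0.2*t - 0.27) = -1.6226*t^3 - 2.1241*t^2 - 1.2402*t - 0.7047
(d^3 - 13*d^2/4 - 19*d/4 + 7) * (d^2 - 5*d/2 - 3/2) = d^5 - 23*d^4/4 + 15*d^3/8 + 95*d^2/4 - 83*d/8 - 21/2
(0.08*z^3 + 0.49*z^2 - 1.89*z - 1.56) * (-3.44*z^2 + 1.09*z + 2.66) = -0.2752*z^5 - 1.5984*z^4 + 7.2485*z^3 + 4.6097*z^2 - 6.7278*z - 4.1496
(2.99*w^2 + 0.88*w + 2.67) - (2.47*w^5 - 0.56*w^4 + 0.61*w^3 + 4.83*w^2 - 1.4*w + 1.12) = -2.47*w^5 + 0.56*w^4 - 0.61*w^3 - 1.84*w^2 + 2.28*w + 1.55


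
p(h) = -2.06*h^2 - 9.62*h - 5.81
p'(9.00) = -46.70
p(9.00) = -259.25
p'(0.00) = -9.62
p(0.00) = -5.81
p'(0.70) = -12.50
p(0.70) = -13.55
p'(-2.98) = 2.66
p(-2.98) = 4.56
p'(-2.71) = 1.55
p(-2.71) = 5.13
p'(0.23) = -10.57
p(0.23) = -8.13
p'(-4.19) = 7.64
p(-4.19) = -1.67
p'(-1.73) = -2.49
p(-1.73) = 4.67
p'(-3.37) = 4.26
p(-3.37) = 3.21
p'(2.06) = -18.11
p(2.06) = -34.37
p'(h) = -4.12*h - 9.62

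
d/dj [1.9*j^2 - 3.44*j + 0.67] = 3.8*j - 3.44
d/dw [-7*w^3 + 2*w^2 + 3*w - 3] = -21*w^2 + 4*w + 3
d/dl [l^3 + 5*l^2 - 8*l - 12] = 3*l^2 + 10*l - 8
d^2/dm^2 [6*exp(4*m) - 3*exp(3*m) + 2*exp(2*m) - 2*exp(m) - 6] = (96*exp(3*m) - 27*exp(2*m) + 8*exp(m) - 2)*exp(m)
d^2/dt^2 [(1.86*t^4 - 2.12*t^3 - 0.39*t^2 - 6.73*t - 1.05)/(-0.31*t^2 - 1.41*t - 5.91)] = (-0.357492*t^6 - 4.878036*t^5 - 42.633432*t^4 - 246.379048*t^3 - 677.279844*t^2 + 373.058964*t - 84.592008)/(0.029791*t^6 + 0.406503*t^5 + 3.552786*t^4 + 18.302787*t^3 + 67.732146*t^2 + 147.745863*t + 206.425071)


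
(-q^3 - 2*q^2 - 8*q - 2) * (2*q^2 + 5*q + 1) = -2*q^5 - 9*q^4 - 27*q^3 - 46*q^2 - 18*q - 2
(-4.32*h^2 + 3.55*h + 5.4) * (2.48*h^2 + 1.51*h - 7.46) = -10.7136*h^4 + 2.2808*h^3 + 50.9797*h^2 - 18.329*h - 40.284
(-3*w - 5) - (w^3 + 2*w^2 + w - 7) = -w^3 - 2*w^2 - 4*w + 2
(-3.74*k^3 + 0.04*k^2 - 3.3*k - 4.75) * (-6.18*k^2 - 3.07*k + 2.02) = 23.1132*k^5 + 11.2346*k^4 + 12.7164*k^3 + 39.5668*k^2 + 7.9165*k - 9.595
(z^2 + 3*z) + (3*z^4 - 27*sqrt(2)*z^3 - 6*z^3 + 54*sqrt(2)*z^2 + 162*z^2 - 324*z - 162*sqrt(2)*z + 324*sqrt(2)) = 3*z^4 - 27*sqrt(2)*z^3 - 6*z^3 + 54*sqrt(2)*z^2 + 163*z^2 - 321*z - 162*sqrt(2)*z + 324*sqrt(2)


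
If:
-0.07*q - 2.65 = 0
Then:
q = -37.86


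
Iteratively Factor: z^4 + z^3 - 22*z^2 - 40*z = (z - 5)*(z^3 + 6*z^2 + 8*z) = z*(z - 5)*(z^2 + 6*z + 8) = z*(z - 5)*(z + 4)*(z + 2)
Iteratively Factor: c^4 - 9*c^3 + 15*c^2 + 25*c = (c)*(c^3 - 9*c^2 + 15*c + 25) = c*(c - 5)*(c^2 - 4*c - 5) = c*(c - 5)*(c + 1)*(c - 5)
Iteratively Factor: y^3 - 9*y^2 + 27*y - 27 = (y - 3)*(y^2 - 6*y + 9) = (y - 3)^2*(y - 3)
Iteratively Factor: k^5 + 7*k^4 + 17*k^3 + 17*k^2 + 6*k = (k)*(k^4 + 7*k^3 + 17*k^2 + 17*k + 6) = k*(k + 1)*(k^3 + 6*k^2 + 11*k + 6) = k*(k + 1)*(k + 3)*(k^2 + 3*k + 2) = k*(k + 1)*(k + 2)*(k + 3)*(k + 1)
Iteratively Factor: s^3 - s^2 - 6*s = (s - 3)*(s^2 + 2*s) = s*(s - 3)*(s + 2)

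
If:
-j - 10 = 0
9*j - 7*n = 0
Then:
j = -10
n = -90/7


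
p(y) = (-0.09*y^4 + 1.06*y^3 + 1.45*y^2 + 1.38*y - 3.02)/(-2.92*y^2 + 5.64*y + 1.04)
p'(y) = (5.84*y - 5.64)*(-0.09*y^4 + 1.06*y^3 + 1.45*y^2 + 1.38*y - 3.02)/(-2.92*y^2 + 5.64*y + 1.04)^2 + (-0.36*y^3 + 3.18*y^2 + 2.9*y + 1.38)/(-2.92*y^2 + 5.64*y + 1.04) = (0.5256*y^5 - 4.618*y^4 + 11.5824*y^3 + 15.5148*y^2 - 14.6208*y + 18.468)/(8.5264*y^4 - 32.9376*y^3 + 25.736*y^2 + 11.7312*y + 1.0816)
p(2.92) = -4.50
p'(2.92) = 3.16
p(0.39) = -0.79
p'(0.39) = 2.01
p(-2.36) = 0.52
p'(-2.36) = -0.24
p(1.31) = 0.99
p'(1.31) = 3.46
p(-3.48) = 0.89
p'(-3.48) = -0.40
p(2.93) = -4.47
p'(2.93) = 3.08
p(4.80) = -2.72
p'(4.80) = 0.31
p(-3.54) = 0.92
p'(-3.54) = -0.41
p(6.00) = -2.42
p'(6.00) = 0.22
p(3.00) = -4.27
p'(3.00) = 2.61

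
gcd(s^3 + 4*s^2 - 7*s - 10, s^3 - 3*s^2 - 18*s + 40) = s - 2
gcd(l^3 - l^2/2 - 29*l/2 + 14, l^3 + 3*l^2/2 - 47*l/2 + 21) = l^2 - 9*l/2 + 7/2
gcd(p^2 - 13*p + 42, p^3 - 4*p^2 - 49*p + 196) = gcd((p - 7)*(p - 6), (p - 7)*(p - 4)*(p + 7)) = p - 7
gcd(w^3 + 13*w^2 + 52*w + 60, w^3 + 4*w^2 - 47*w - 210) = w^2 + 11*w + 30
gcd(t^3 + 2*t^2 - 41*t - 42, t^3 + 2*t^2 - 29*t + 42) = t + 7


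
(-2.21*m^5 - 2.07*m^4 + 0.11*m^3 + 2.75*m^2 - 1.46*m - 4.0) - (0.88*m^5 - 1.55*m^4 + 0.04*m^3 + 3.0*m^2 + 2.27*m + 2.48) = -3.09*m^5 - 0.52*m^4 + 0.07*m^3 - 0.25*m^2 - 3.73*m - 6.48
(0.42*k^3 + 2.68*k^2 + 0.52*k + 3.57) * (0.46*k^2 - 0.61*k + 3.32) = 0.1932*k^5 + 0.9766*k^4 - 0.00120000000000009*k^3 + 10.2226*k^2 - 0.4513*k + 11.8524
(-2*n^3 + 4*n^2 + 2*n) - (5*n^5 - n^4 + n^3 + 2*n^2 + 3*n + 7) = -5*n^5 + n^4 - 3*n^3 + 2*n^2 - n - 7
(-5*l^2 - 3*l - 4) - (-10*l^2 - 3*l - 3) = 5*l^2 - 1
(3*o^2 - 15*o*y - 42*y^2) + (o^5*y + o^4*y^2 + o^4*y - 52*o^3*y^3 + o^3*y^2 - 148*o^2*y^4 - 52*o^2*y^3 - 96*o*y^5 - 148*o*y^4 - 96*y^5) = o^5*y + o^4*y^2 + o^4*y - 52*o^3*y^3 + o^3*y^2 - 148*o^2*y^4 - 52*o^2*y^3 + 3*o^2 - 96*o*y^5 - 148*o*y^4 - 15*o*y - 96*y^5 - 42*y^2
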